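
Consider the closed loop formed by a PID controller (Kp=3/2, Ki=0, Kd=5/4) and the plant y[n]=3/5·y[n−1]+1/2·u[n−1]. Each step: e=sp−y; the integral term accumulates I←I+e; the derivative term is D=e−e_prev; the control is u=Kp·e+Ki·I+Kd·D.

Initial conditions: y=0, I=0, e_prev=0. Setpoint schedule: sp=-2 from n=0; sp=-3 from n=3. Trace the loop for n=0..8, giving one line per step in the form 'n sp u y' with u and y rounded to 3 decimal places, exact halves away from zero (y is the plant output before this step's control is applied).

(exact arithmetic carried between steps; '≈' marks a value shown rounded to 6 d.p. or computed from one; I and e_prev carry over from the previous line; the table rounds u and y to 3 d.p., halves away from zero)
n=0: y=0, sp=-2, e=sp−y=-2; I=-2, D=e−e_prev=-2; u=3/2·(-2)+0·(-2)+5/4·(-2)=-5.5; next y=3/5·0+1/2·(-5.5)=-2.75
n=1: y=-2.75, sp=-2, e=sp−y=0.75; I=-1.25, D=e−e_prev=2.75; u=3/2·0.75+0·(-1.25)+5/4·2.75=4.5625; next y=3/5·(-2.75)+1/2·4.5625=0.63125
n=2: y=0.63125, sp=-2, e=sp−y=-2.63125; I=-3.88125, D=e−e_prev=-3.38125; u=3/2·(-2.63125)+0·(-3.88125)+5/4·(-3.38125)≈-8.173438; next y=3/5·0.63125+1/2·(-8.173438)≈-3.707969
n=3: y≈-3.707969, sp=-3, e=sp−y≈0.707969; I≈-3.173281, D=e−e_prev≈3.339219; u=3/2·0.707969+0·(-3.173281)+5/4·3.339219≈5.235977; next y=3/5·(-3.707969)+1/2·5.235977≈0.393207
n=4: y≈0.393207, sp=-3, e=sp−y≈-3.393207; I≈-6.566488, D=e−e_prev≈-4.101176; u=3/2·(-3.393207)+0·(-6.566488)+5/4·(-4.101176)≈-10.216280; next y=3/5·0.393207+1/2·(-10.216280)≈-4.872216
n=5: y≈-4.872216, sp=-3, e=sp−y≈1.872216; I≈-4.694272, D=e−e_prev≈5.265423; u=3/2·1.872216+0·(-4.694272)+5/4·5.265423≈9.390103; next y=3/5·(-4.872216)+1/2·9.390103≈1.771722
n=6: y≈1.771722, sp=-3, e=sp−y≈-4.771722; I≈-9.465994, D=e−e_prev≈-6.643938; u=3/2·(-4.771722)+0·(-9.465994)+5/4·(-6.643938)≈-15.462505; next y=3/5·1.771722+1/2·(-15.462505)≈-6.668219
n=7: y≈-6.668219, sp=-3, e=sp−y≈3.668219; I≈-5.797775, D=e−e_prev≈8.439941; u=3/2·3.668219+0·(-5.797775)+5/4·8.439941≈16.052255; next y=3/5·(-6.668219)+1/2·16.052255≈4.025196
n=8: y≈4.025196, sp=-3, e=sp−y≈-7.025196; I≈-12.822971, D=e−e_prev≈-10.693415; u=3/2·(-7.025196)+0·(-12.822971)+5/4·(-10.693415)≈-23.904563; next y=3/5·4.025196+1/2·(-23.904563)≈-9.537164

0 -2 -5.500 0.000
1 -2 4.563 -2.750
2 -2 -8.173 0.631
3 -3 5.236 -3.708
4 -3 -10.216 0.393
5 -3 9.390 -4.872
6 -3 -15.463 1.772
7 -3 16.052 -6.668
8 -3 -23.905 4.025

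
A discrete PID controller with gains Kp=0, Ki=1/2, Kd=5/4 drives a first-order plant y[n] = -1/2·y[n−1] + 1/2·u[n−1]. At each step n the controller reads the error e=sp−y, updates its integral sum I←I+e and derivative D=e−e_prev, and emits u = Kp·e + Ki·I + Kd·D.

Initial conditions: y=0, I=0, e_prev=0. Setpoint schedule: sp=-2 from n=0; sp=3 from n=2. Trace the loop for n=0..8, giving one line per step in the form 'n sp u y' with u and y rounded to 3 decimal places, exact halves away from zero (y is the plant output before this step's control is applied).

(exact arithmetic carried between steps; '≈' marks a value shown rounded to 6 d.p. or computed from one; I and e_prev carry over from the previous line; the table rounds u and y to 3 d.p., halves away from zero)
n=0: y=0, sp=-2, e=sp−y=-2; I=-2, D=e−e_prev=-2; u=0·(-2)+1/2·(-2)+5/4·(-2)=-3.5; next y=-1/2·0+1/2·(-3.5)=-1.75
n=1: y=-1.75, sp=-2, e=sp−y=-0.25; I=-2.25, D=e−e_prev=1.75; u=0·(-0.25)+1/2·(-2.25)+5/4·1.75=1.0625; next y=-1/2·(-1.75)+1/2·1.0625=1.40625
n=2: y=1.40625, sp=3, e=sp−y=1.59375; I=-0.65625, D=e−e_prev=1.84375; u=0·1.59375+1/2·(-0.65625)+5/4·1.84375≈1.976563; next y=-1/2·1.40625+1/2·1.976563≈0.285156
n=3: y≈0.285156, sp=3, e=sp−y≈2.714844; I≈2.058594, D=e−e_prev≈1.121094; u=0·2.714844+1/2·2.058594+5/4·1.121094≈2.430664; next y=-1/2·0.285156+1/2·2.430664≈1.072754
n=4: y≈1.072754, sp=3, e=sp−y≈1.927246; I≈3.985840, D=e−e_prev≈-0.787598; u=0·1.927246+1/2·3.985840+5/4·(-0.787598)≈1.008423; next y=-1/2·1.072754+1/2·1.008423≈-0.032166
n=5: y≈-0.032166, sp=3, e=sp−y≈3.032166; I≈7.018005, D=e−e_prev≈1.104919; u=0·3.032166+1/2·7.018005+5/4·1.104919≈4.890152; next y=-1/2·(-0.032166)+1/2·4.890152≈2.461159
n=6: y≈2.461159, sp=3, e=sp−y≈0.538841; I≈7.556847, D=e−e_prev≈-2.493324; u=0·0.538841+1/2·7.556847+5/4·(-2.493324)≈0.661768; next y=-1/2·2.461159+1/2·0.661768≈-0.899695
n=7: y≈-0.899695, sp=3, e=sp−y≈3.899695; I≈11.456542, D=e−e_prev≈3.360854; u=0·3.899695+1/2·11.456542+5/4·3.360854≈9.929339; next y=-1/2·(-0.899695)+1/2·9.929339≈5.414517
n=8: y≈5.414517, sp=3, e=sp−y≈-2.414517; I≈9.042025, D=e−e_prev≈-6.314212; u=0·(-2.414517)+1/2·9.042025+5/4·(-6.314212)≈-3.371753; next y=-1/2·5.414517+1/2·(-3.371753)≈-4.393135

0 -2 -3.500 0.000
1 -2 1.063 -1.750
2 3 1.977 1.406
3 3 2.431 0.285
4 3 1.008 1.073
5 3 4.890 -0.032
6 3 0.662 2.461
7 3 9.929 -0.900
8 3 -3.372 5.415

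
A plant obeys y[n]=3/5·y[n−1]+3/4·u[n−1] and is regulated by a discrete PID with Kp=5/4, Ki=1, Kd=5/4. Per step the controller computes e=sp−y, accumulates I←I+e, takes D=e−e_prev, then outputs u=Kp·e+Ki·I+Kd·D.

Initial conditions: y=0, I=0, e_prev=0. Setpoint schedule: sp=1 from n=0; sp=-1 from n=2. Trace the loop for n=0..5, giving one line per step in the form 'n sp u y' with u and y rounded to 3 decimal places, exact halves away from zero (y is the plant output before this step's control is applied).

0 1 3.500 0.000
1 1 -5.938 2.625
2 -1 7.980 -2.878
3 -1 -19.497 4.258
4 -1 41.306 -12.068
5 -1 -93.357 23.739

(exact arithmetic carried between steps; '≈' marks a value shown rounded to 6 d.p. or computed from one; I and e_prev carry over from the previous line; the table rounds u and y to 3 d.p., halves away from zero)
n=0: y=0, sp=1, e=sp−y=1; I=1, D=e−e_prev=1; u=5/4·1+1·1+5/4·1=3.5; next y=3/5·0+3/4·3.5=2.625
n=1: y=2.625, sp=1, e=sp−y=-1.625; I=-0.625, D=e−e_prev=-2.625; u=5/4·(-1.625)+1·(-0.625)+5/4·(-2.625)=-5.9375; next y=3/5·2.625+3/4·(-5.9375)=-2.878125
n=2: y=-2.878125, sp=-1, e=sp−y=1.878125; I=1.253125, D=e−e_prev=3.503125; u=5/4·1.878125+1·1.253125+5/4·3.503125≈7.979688; next y=3/5·(-2.878125)+3/4·7.979688≈4.257891
n=3: y≈4.257891, sp=-1, e=sp−y≈-5.257891; I≈-4.004766, D=e−e_prev≈-7.136016; u=5/4·(-5.257891)+1·(-4.004766)+5/4·(-7.136016)≈-19.497148; next y=3/5·4.257891+3/4·(-19.497148)≈-12.068127
n=4: y≈-12.068127, sp=-1, e=sp−y≈11.068127; I≈7.063361, D=e−e_prev≈16.326018; u=5/4·11.068127+1·7.063361+5/4·16.326018≈41.306042; next y=3/5·(-12.068127)+3/4·41.306042≈23.738655
n=5: y≈23.738655, sp=-1, e=sp−y≈-24.738655; I≈-17.675294, D=e−e_prev≈-35.806782; u=5/4·(-24.738655)+1·(-17.675294)+5/4·(-35.806782)≈-93.357091; next y=3/5·23.738655+3/4·(-93.357091)≈-55.774625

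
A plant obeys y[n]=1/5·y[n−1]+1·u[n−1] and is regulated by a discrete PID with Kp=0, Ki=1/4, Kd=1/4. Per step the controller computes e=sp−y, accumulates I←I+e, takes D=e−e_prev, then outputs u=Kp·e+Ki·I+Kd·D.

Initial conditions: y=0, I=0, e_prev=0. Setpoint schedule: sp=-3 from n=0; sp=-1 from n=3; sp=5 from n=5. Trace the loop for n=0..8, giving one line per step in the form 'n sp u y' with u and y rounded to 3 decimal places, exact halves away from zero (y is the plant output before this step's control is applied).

0 -3 -1.500 0.000
1 -3 -0.750 -1.500
2 -3 -1.725 -1.050
3 -1 -0.658 -1.935
4 -1 -1.590 -1.045
5 5 2.021 -1.799
6 5 0.302 1.661
7 5 2.515 0.634
8 5 2.346 2.642

(exact arithmetic carried between steps; '≈' marks a value shown rounded to 6 d.p. or computed from one; I and e_prev carry over from the previous line; the table rounds u and y to 3 d.p., halves away from zero)
n=0: y=0, sp=-3, e=sp−y=-3; I=-3, D=e−e_prev=-3; u=0·(-3)+1/4·(-3)+1/4·(-3)=-1.5; next y=1/5·0+1·(-1.5)=-1.5
n=1: y=-1.5, sp=-3, e=sp−y=-1.5; I=-4.5, D=e−e_prev=1.5; u=0·(-1.5)+1/4·(-4.5)+1/4·1.5=-0.75; next y=1/5·(-1.5)+1·(-0.75)=-1.05
n=2: y=-1.05, sp=-3, e=sp−y=-1.95; I=-6.45, D=e−e_prev=-0.45; u=0·(-1.95)+1/4·(-6.45)+1/4·(-0.45)=-1.725; next y=1/5·(-1.05)+1·(-1.725)=-1.935
n=3: y=-1.935, sp=-1, e=sp−y=0.935; I=-5.515, D=e−e_prev=2.885; u=0·0.935+1/4·(-5.515)+1/4·2.885=-0.6575; next y=1/5·(-1.935)+1·(-0.6575)=-1.0445
n=4: y=-1.0445, sp=-1, e=sp−y=0.0445; I=-5.4705, D=e−e_prev=-0.8905; u=0·0.0445+1/4·(-5.4705)+1/4·(-0.8905)=-1.59025; next y=1/5·(-1.0445)+1·(-1.59025)=-1.79915
n=5: y=-1.79915, sp=5, e=sp−y=6.79915; I=1.32865, D=e−e_prev=6.75465; u=0·6.79915+1/4·1.32865+1/4·6.75465=2.020825; next y=1/5·(-1.79915)+1·2.020825=1.660995
n=6: y=1.660995, sp=5, e=sp−y=3.339005; I=4.667655, D=e−e_prev=-3.460145; u=0·3.339005+1/4·4.667655+1/4·(-3.460145)≈0.301878; next y=1/5·1.660995+1·0.301878≈0.634077
n=7: y≈0.634077, sp=5, e=sp−y≈4.365924; I≈9.033579, D=e−e_prev≈1.026919; u=0·4.365924+1/4·9.033579+1/4·1.026919≈2.515124; next y=1/5·0.634077+1·2.515124≈2.641940
n=8: y≈2.641940, sp=5, e=sp−y≈2.358060; I≈11.391639, D=e−e_prev≈-2.007863; u=0·2.358060+1/4·11.391639+1/4·(-2.007863)≈2.345944; next y=1/5·2.641940+1·2.345944≈2.874332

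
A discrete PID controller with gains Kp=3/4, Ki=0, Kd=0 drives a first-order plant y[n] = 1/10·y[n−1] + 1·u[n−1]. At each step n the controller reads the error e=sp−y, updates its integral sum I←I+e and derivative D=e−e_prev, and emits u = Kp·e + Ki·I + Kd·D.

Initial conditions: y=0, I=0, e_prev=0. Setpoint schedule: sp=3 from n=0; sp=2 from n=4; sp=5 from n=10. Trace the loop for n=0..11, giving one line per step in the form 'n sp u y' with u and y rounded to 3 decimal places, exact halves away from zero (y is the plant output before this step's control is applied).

0 3 2.250 0.000
1 3 0.563 2.250
2 3 1.659 0.788
3 3 0.946 1.738
4 2 0.660 1.120
5 2 0.921 0.772
6 2 0.751 0.998
7 2 0.862 0.851
8 2 0.790 0.947
9 2 0.837 0.885
10 5 3.056 0.925
11 5 1.388 3.149

(exact arithmetic carried between steps; '≈' marks a value shown rounded to 6 d.p. or computed from one; I and e_prev carry over from the previous line; the table rounds u and y to 3 d.p., halves away from zero)
n=0: y=0, sp=3, e=sp−y=3; I=3, D=e−e_prev=3; u=3/4·3+0·3+0·3=2.25; next y=1/10·0+1·2.25=2.25
n=1: y=2.25, sp=3, e=sp−y=0.75; I=3.75, D=e−e_prev=-2.25; u=3/4·0.75+0·3.75+0·(-2.25)=0.5625; next y=1/10·2.25+1·0.5625=0.7875
n=2: y=0.7875, sp=3, e=sp−y=2.2125; I=5.9625, D=e−e_prev=1.4625; u=3/4·2.2125+0·5.9625+0·1.4625=1.659375; next y=1/10·0.7875+1·1.659375=1.738125
n=3: y=1.738125, sp=3, e=sp−y=1.261875; I=7.224375, D=e−e_prev=-0.950625; u=3/4·1.261875+0·7.224375+0·(-0.950625)≈0.946406; next y=1/10·1.738125+1·0.946406≈1.120219
n=4: y≈1.120219, sp=2, e=sp−y≈0.879781; I≈8.104156, D=e−e_prev≈-0.382094; u=3/4·0.879781+0·8.104156+0·(-0.382094)≈0.659836; next y=1/10·1.120219+1·0.659836≈0.771858
n=5: y≈0.771858, sp=2, e=sp−y≈1.228142; I≈9.332298, D=e−e_prev≈0.348361; u=3/4·1.228142+0·9.332298+0·0.348361≈0.921107; next y=1/10·0.771858+1·0.921107≈0.998292
n=6: y≈0.998292, sp=2, e=sp−y≈1.001708; I≈10.334006, D=e−e_prev≈-0.226435; u=3/4·1.001708+0·10.334006+0·(-0.226435)≈0.751281; next y=1/10·0.998292+1·0.751281≈0.851110
n=7: y≈0.851110, sp=2, e=sp−y≈1.148890; I≈11.482896, D=e−e_prev≈0.147182; u=3/4·1.148890+0·11.482896+0·0.147182≈0.861668; next y=1/10·0.851110+1·0.861668≈0.946779
n=8: y≈0.946779, sp=2, e=sp−y≈1.053221; I≈12.536118, D=e−e_prev≈-0.095669; u=3/4·1.053221+0·12.536118+0·(-0.095669)≈0.789916; next y=1/10·0.946779+1·0.789916≈0.884594
n=9: y≈0.884594, sp=2, e=sp−y≈1.115406; I≈13.651524, D=e−e_prev≈0.062185; u=3/4·1.115406+0·13.651524+0·0.062185≈0.836555; next y=1/10·0.884594+1·0.836555≈0.925014
n=10: y≈0.925014, sp=5, e=sp−y≈4.074986; I≈17.726510, D=e−e_prev≈2.959580; u=3/4·4.074986+0·17.726510+0·2.959580≈3.056240; next y=1/10·0.925014+1·3.056240≈3.148741
n=11: y≈3.148741, sp=5, e=sp−y≈1.851259; I≈19.577769, D=e−e_prev≈-2.223727; u=3/4·1.851259+0·19.577769+0·(-2.223727)≈1.388444; next y=1/10·3.148741+1·1.388444≈1.703318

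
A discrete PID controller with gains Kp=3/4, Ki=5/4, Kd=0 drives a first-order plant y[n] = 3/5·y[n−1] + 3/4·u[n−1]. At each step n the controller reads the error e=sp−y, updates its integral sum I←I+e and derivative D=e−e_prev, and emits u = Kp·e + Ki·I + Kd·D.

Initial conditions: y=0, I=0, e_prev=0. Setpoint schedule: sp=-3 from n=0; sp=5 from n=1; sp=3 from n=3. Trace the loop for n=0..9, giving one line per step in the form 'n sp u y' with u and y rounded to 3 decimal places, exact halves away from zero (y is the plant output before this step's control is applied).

(exact arithmetic carried between steps; '≈' marks a value shown rounded to 6 d.p. or computed from one; I and e_prev carry over from the previous line; the table rounds u and y to 3 d.p., halves away from zero)
n=0: y=0, sp=-3, e=sp−y=-3; I=-3, D=e−e_prev=-3; u=3/4·(-3)+5/4·(-3)+0·(-3)=-6; next y=3/5·0+3/4·(-6)=-4.5
n=1: y=-4.5, sp=5, e=sp−y=9.5; I=6.5, D=e−e_prev=12.5; u=3/4·9.5+5/4·6.5+0·12.5=15.25; next y=3/5·(-4.5)+3/4·15.25=8.7375
n=2: y=8.7375, sp=5, e=sp−y=-3.7375; I=2.7625, D=e−e_prev=-13.2375; u=3/4·(-3.7375)+5/4·2.7625+0·(-13.2375)=0.65; next y=3/5·8.7375+3/4·0.65=5.73
n=3: y=5.73, sp=3, e=sp−y=-2.73; I=0.0325, D=e−e_prev=1.0075; u=3/4·(-2.73)+5/4·0.0325+0·1.0075=-2.006875; next y=3/5·5.73+3/4·(-2.006875)≈1.932844
n=4: y≈1.932844, sp=3, e=sp−y≈1.067156; I≈1.099656, D=e−e_prev≈3.797156; u=3/4·1.067156+5/4·1.099656+0·3.797156≈2.174938; next y=3/5·1.932844+3/4·2.174938≈2.790909
n=5: y≈2.790909, sp=3, e=sp−y≈0.209091; I≈1.308747, D=e−e_prev≈-0.858066; u=3/4·0.209091+5/4·1.308747+0·(-0.858066)≈1.792752; next y=3/5·2.790909+3/4·1.792752≈3.019109
n=6: y≈3.019109, sp=3, e=sp−y≈-0.019109; I≈1.289638, D=e−e_prev≈-0.228200; u=3/4·(-0.019109)+5/4·1.289638+0·(-0.228200)≈1.597715; next y=3/5·3.019109+3/4·1.597715≈3.009752
n=7: y≈3.009752, sp=3, e=sp−y≈-0.009752; I≈1.279886, D=e−e_prev≈0.009357; u=3/4·(-0.009752)+5/4·1.279886+0·0.009357≈1.592543; next y=3/5·3.009752+3/4·1.592543≈3.000259
n=8: y≈3.000259, sp=3, e=sp−y≈-0.000259; I≈1.279627, D=e−e_prev≈0.009493; u=3/4·(-0.000259)+5/4·1.279627+0·0.009493≈1.599340; next y=3/5·3.000259+3/4·1.599340≈2.999660
n=9: y≈2.999660, sp=3, e=sp−y≈0.000340; I≈1.279967, D=e−e_prev≈0.000598; u=3/4·0.000340+5/4·1.279967+0·0.000598≈1.600214; next y=3/5·2.999660+3/4·1.600214≈2.999956

0 -3 -6.000 0.000
1 5 15.250 -4.500
2 5 0.650 8.738
3 3 -2.007 5.730
4 3 2.175 1.933
5 3 1.793 2.791
6 3 1.598 3.019
7 3 1.593 3.010
8 3 1.599 3.000
9 3 1.600 3.000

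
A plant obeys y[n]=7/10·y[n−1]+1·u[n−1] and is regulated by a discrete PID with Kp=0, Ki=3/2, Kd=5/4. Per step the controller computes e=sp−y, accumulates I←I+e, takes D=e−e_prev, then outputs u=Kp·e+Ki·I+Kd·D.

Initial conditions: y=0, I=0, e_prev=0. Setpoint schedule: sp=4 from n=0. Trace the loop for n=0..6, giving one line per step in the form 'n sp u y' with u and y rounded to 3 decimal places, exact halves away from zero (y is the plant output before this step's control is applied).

(exact arithmetic carried between steps; '≈' marks a value shown rounded to 6 d.p. or computed from one; I and e_prev carry over from the previous line; the table rounds u and y to 3 d.p., halves away from zero)
n=0: y=0, sp=4, e=sp−y=4; I=4, D=e−e_prev=4; u=0·4+3/2·4+5/4·4=11; next y=7/10·0+1·11=11
n=1: y=11, sp=4, e=sp−y=-7; I=-3, D=e−e_prev=-11; u=0·(-7)+3/2·(-3)+5/4·(-11)=-18.25; next y=7/10·11+1·(-18.25)=-10.55
n=2: y=-10.55, sp=4, e=sp−y=14.55; I=11.55, D=e−e_prev=21.55; u=0·14.55+3/2·11.55+5/4·21.55=44.2625; next y=7/10·(-10.55)+1·44.2625=36.8775
n=3: y=36.8775, sp=4, e=sp−y=-32.8775; I=-21.3275, D=e−e_prev=-47.4275; u=0·(-32.8775)+3/2·(-21.3275)+5/4·(-47.4275)=-91.275625; next y=7/10·36.8775+1·(-91.275625)=-65.461375
n=4: y=-65.461375, sp=4, e=sp−y=69.461375; I=48.133875, D=e−e_prev=102.338875; u=0·69.461375+3/2·48.133875+5/4·102.338875≈200.124406; next y=7/10·(-65.461375)+1·200.124406≈154.301444
n=5: y≈154.301444, sp=4, e=sp−y≈-150.301444; I≈-102.167569, D=e−e_prev≈-219.762819; u=0·(-150.301444)+3/2·(-102.167569)+5/4·(-219.762819)≈-427.954877; next y=7/10·154.301444+1·(-427.954877)≈-319.943866
n=6: y≈-319.943866, sp=4, e=sp−y≈323.943866; I≈221.776297, D=e−e_prev≈474.245310; u=0·323.943866+3/2·221.776297+5/4·474.245310≈925.471083; next y=7/10·(-319.943866)+1·925.471083≈701.510377

0 4 11.000 0.000
1 4 -18.250 11.000
2 4 44.263 -10.550
3 4 -91.276 36.878
4 4 200.124 -65.461
5 4 -427.955 154.301
6 4 925.471 -319.944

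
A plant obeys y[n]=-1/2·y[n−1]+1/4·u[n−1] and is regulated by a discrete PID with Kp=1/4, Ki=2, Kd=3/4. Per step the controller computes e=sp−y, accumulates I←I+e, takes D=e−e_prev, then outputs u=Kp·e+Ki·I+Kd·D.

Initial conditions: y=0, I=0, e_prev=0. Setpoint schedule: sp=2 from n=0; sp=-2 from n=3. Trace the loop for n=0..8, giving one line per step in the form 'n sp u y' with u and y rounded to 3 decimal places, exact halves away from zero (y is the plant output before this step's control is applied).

0 2 6.000 0.000
1 2 4.000 1.500
2 2 9.875 0.250
3 -2 -5.844 2.344
4 -2 4.969 -2.633
5 -2 -13.072 2.559
6 -2 3.022 -4.547
7 -2 -19.942 3.029
8 -2 4.270 -6.500

(exact arithmetic carried between steps; '≈' marks a value shown rounded to 6 d.p. or computed from one; I and e_prev carry over from the previous line; the table rounds u and y to 3 d.p., halves away from zero)
n=0: y=0, sp=2, e=sp−y=2; I=2, D=e−e_prev=2; u=1/4·2+2·2+3/4·2=6; next y=-1/2·0+1/4·6=1.5
n=1: y=1.5, sp=2, e=sp−y=0.5; I=2.5, D=e−e_prev=-1.5; u=1/4·0.5+2·2.5+3/4·(-1.5)=4; next y=-1/2·1.5+1/4·4=0.25
n=2: y=0.25, sp=2, e=sp−y=1.75; I=4.25, D=e−e_prev=1.25; u=1/4·1.75+2·4.25+3/4·1.25=9.875; next y=-1/2·0.25+1/4·9.875=2.34375
n=3: y=2.34375, sp=-2, e=sp−y=-4.34375; I=-0.09375, D=e−e_prev=-6.09375; u=1/4·(-4.34375)+2·(-0.09375)+3/4·(-6.09375)=-5.84375; next y=-1/2·2.34375+1/4·(-5.84375)≈-2.632813
n=4: y≈-2.632813, sp=-2, e=sp−y≈0.632813; I≈0.539063, D=e−e_prev≈4.976563; u=1/4·0.632813+2·0.539063+3/4·4.976563≈4.96875; next y=-1/2·(-2.632813)+1/4·4.96875≈2.558594
n=5: y≈2.558594, sp=-2, e=sp−y≈-4.558594; I≈-4.019531, D=e−e_prev≈-5.191406; u=1/4·(-4.558594)+2·(-4.019531)+3/4·(-5.191406)≈-13.072266; next y=-1/2·2.558594+1/4·(-13.072266)≈-4.547363
n=6: y≈-4.547363, sp=-2, e=sp−y≈2.547363; I≈-1.472168, D=e−e_prev≈7.105957; u=1/4·2.547363+2·(-1.472168)+3/4·7.105957≈3.021973; next y=-1/2·(-4.547363)+1/4·3.021973≈3.029175
n=7: y≈3.029175, sp=-2, e=sp−y≈-5.029175; I≈-6.501343, D=e−e_prev≈-7.576538; u=1/4·(-5.029175)+2·(-6.501343)+3/4·(-7.576538)≈-19.942383; next y=-1/2·3.029175+1/4·(-19.942383)≈-6.500183
n=8: y≈-6.500183, sp=-2, e=sp−y≈4.500183; I≈-2.001160, D=e−e_prev≈9.529358; u=1/4·4.500183+2·(-2.001160)+3/4·9.529358≈4.269745; next y=-1/2·(-6.500183)+1/4·4.269745≈4.317528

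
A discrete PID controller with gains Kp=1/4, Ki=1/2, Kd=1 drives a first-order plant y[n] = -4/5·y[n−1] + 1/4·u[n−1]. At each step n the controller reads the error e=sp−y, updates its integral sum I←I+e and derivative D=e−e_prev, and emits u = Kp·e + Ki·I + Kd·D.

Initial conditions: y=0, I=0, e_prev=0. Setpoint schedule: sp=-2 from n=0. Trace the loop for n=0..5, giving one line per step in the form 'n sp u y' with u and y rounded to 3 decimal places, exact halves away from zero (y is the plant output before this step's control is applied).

(exact arithmetic carried between steps; '≈' marks a value shown rounded to 6 d.p. or computed from one; I and e_prev carry over from the previous line; the table rounds u and y to 3 d.p., halves away from zero)
n=0: y=0, sp=-2, e=sp−y=-2; I=-2, D=e−e_prev=-2; u=1/4·(-2)+1/2·(-2)+1·(-2)=-3.5; next y=-4/5·0+1/4·(-3.5)=-0.875
n=1: y=-0.875, sp=-2, e=sp−y=-1.125; I=-3.125, D=e−e_prev=0.875; u=1/4·(-1.125)+1/2·(-3.125)+1·0.875=-0.96875; next y=-4/5·(-0.875)+1/4·(-0.96875)≈0.457813
n=2: y≈0.457813, sp=-2, e=sp−y≈-2.457813; I≈-5.582813, D=e−e_prev≈-1.332813; u=1/4·(-2.457813)+1/2·(-5.582813)+1·(-1.332813)≈-4.738672; next y=-4/5·0.457813+1/4·(-4.738672)≈-1.550918
n=3: y≈-1.550918, sp=-2, e=sp−y≈-0.449082; I≈-6.031895, D=e−e_prev≈2.008730; u=1/4·(-0.449082)+1/2·(-6.031895)+1·2.008730≈-1.119487; next y=-4/5·(-1.550918)+1/4·(-1.119487)≈0.960863
n=4: y≈0.960863, sp=-2, e=sp−y≈-2.960863; I≈-8.992757, D=e−e_prev≈-2.511781; u=1/4·(-2.960863)+1/2·(-8.992757)+1·(-2.511781)≈-7.748375; next y=-4/5·0.960863+1/4·(-7.748375)≈-2.705784
n=5: y≈-2.705784, sp=-2, e=sp−y≈0.705784; I≈-8.286973, D=e−e_prev≈3.666646; u=1/4·0.705784+1/2·(-8.286973)+1·3.666646≈-0.300394; next y=-4/5·(-2.705784)+1/4·(-0.300394)≈2.089528

0 -2 -3.500 0.000
1 -2 -0.969 -0.875
2 -2 -4.739 0.458
3 -2 -1.119 -1.551
4 -2 -7.748 0.961
5 -2 -0.300 -2.706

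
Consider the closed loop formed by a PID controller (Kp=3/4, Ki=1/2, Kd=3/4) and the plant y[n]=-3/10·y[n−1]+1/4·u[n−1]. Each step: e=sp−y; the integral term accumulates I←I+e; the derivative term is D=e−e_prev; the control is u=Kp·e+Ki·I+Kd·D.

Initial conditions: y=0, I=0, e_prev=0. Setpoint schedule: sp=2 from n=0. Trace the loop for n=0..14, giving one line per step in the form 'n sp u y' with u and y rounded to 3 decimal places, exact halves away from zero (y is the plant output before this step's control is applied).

(exact arithmetic carried between steps; '≈' marks a value shown rounded to 6 d.p. or computed from one; I and e_prev carry over from the previous line; the table rounds u and y to 3 d.p., halves away from zero)
n=0: y=0, sp=2, e=sp−y=2; I=2, D=e−e_prev=2; u=3/4·2+1/2·2+3/4·2=4; next y=-3/10·0+1/4·4=1
n=1: y=1, sp=2, e=sp−y=1; I=3, D=e−e_prev=-1; u=3/4·1+1/2·3+3/4·(-1)=1.5; next y=-3/10·1+1/4·1.5=0.075
n=2: y=0.075, sp=2, e=sp−y=1.925; I=4.925, D=e−e_prev=0.925; u=3/4·1.925+1/2·4.925+3/4·0.925=4.6; next y=-3/10·0.075+1/4·4.6=1.1275
n=3: y=1.1275, sp=2, e=sp−y=0.8725; I=5.7975, D=e−e_prev=-1.0525; u=3/4·0.8725+1/2·5.7975+3/4·(-1.0525)=2.76375; next y=-3/10·1.1275+1/4·2.76375≈0.352688
n=4: y≈0.352688, sp=2, e=sp−y≈1.647313; I≈7.444813, D=e−e_prev≈0.774813; u=3/4·1.647313+1/2·7.444813+3/4·0.774813≈5.539; next y=-3/10·0.352688+1/4·5.539≈1.278944
n=5: y≈1.278944, sp=2, e=sp−y≈0.721056; I≈8.165869, D=e−e_prev≈-0.926256; u=3/4·0.721056+1/2·8.165869+3/4·(-0.926256)≈3.929034; next y=-3/10·1.278944+1/4·3.929034≈0.598575
n=6: y≈0.598575, sp=2, e=sp−y≈1.401425; I≈9.567293, D=e−e_prev≈0.680368; u=3/4·1.401425+1/2·9.567293+3/4·0.680368≈6.344991; next y=-3/10·0.598575+1/4·6.344991≈1.406675
n=7: y≈1.406675, sp=2, e=sp−y≈0.593325; I≈10.160618, D=e−e_prev≈-0.808100; u=3/4·0.593325+1/2·10.160618+3/4·(-0.808100)≈4.919228; next y=-3/10·1.406675+1/4·4.919228≈0.807804
n=8: y≈0.807804, sp=2, e=sp−y≈1.192196; I≈11.352814, D=e−e_prev≈0.598871; u=3/4·1.192196+1/2·11.352814+3/4·0.598871≈7.019707; next y=-3/10·0.807804+1/4·7.019707≈1.512585
n=9: y≈1.512585, sp=2, e=sp−y≈0.487415; I≈11.840228, D=e−e_prev≈-0.704781; u=3/4·0.487415+1/2·11.840228+3/4·(-0.704781)≈5.757090; next y=-3/10·1.512585+1/4·5.757090≈0.985497
n=10: y≈0.985497, sp=2, e=sp−y≈1.014503; I≈12.854732, D=e−e_prev≈0.527089; u=3/4·1.014503+1/2·12.854732+3/4·0.527089≈7.583560; next y=-3/10·0.985497+1/4·7.583560≈1.600241
n=11: y≈1.600241, sp=2, e=sp−y≈0.399759; I≈13.254491, D=e−e_prev≈-0.614744; u=3/4·0.399759+1/2·13.254491+3/4·(-0.614744)≈6.466007; next y=-3/10·1.600241+1/4·6.466007≈1.136429
n=12: y≈1.136429, sp=2, e=sp−y≈0.863571; I≈14.118061, D=e−e_prev≈0.463811; u=3/4·0.863571+1/2·14.118061+3/4·0.463811≈8.054567; next y=-3/10·1.136429+1/4·8.054567≈1.672713
n=13: y≈1.672713, sp=2, e=sp−y≈0.327287; I≈14.445348, D=e−e_prev≈-0.536284; u=3/4·0.327287+1/2·14.445348+3/4·(-0.536284)≈7.065927; next y=-3/10·1.672713+1/4·7.065927≈1.264668
n=14: y≈1.264668, sp=2, e=sp−y≈0.735332; I≈15.180681, D=e−e_prev≈0.408045; u=3/4·0.735332+1/2·15.180681+3/4·0.408045≈8.447873; next y=-3/10·1.264668+1/4·8.447873≈1.732568

0 2 4.000 0.000
1 2 1.500 1.000
2 2 4.600 0.075
3 2 2.764 1.128
4 2 5.539 0.353
5 2 3.929 1.279
6 2 6.345 0.599
7 2 4.919 1.407
8 2 7.020 0.808
9 2 5.757 1.513
10 2 7.584 0.985
11 2 6.466 1.600
12 2 8.055 1.136
13 2 7.066 1.673
14 2 8.448 1.265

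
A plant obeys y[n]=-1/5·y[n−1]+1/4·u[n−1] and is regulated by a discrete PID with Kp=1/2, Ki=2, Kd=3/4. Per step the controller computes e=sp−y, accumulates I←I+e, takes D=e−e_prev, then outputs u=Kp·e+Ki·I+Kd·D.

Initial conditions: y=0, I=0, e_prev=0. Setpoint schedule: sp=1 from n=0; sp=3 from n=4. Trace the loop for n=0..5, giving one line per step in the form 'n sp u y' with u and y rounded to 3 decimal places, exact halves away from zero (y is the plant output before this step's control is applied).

0 1 3.250 0.000
1 1 1.859 0.813
2 1 4.502 0.302
3 1 3.036 1.065
4 3 11.665 0.546
5 3 7.335 2.807

(exact arithmetic carried between steps; '≈' marks a value shown rounded to 6 d.p. or computed from one; I and e_prev carry over from the previous line; the table rounds u and y to 3 d.p., halves away from zero)
n=0: y=0, sp=1, e=sp−y=1; I=1, D=e−e_prev=1; u=1/2·1+2·1+3/4·1=3.25; next y=-1/5·0+1/4·3.25=0.8125
n=1: y=0.8125, sp=1, e=sp−y=0.1875; I=1.1875, D=e−e_prev=-0.8125; u=1/2·0.1875+2·1.1875+3/4·(-0.8125)=1.859375; next y=-1/5·0.8125+1/4·1.859375≈0.302344
n=2: y≈0.302344, sp=1, e=sp−y≈0.697656; I≈1.885156, D=e−e_prev≈0.510156; u=1/2·0.697656+2·1.885156+3/4·0.510156≈4.501758; next y=-1/5·0.302344+1/4·4.501758≈1.064971
n=3: y≈1.064971, sp=1, e=sp−y≈-0.064971; I≈1.820186, D=e−e_prev≈-0.762627; u=1/2·(-0.064971)+2·1.820186+3/4·(-0.762627)≈3.035916; next y=-1/5·1.064971+1/4·3.035916≈0.545985
n=4: y≈0.545985, sp=3, e=sp−y≈2.454015; I≈4.274201, D=e−e_prev≈2.518986; u=1/2·2.454015+2·4.274201+3/4·2.518986≈11.664649; next y=-1/5·0.545985+1/4·11.664649≈2.806965
n=5: y≈2.806965, sp=3, e=sp−y≈0.193035; I≈4.467236, D=e−e_prev≈-2.260980; u=1/2·0.193035+2·4.467236+3/4·(-2.260980)≈7.335253; next y=-1/5·2.806965+1/4·7.335253≈1.272420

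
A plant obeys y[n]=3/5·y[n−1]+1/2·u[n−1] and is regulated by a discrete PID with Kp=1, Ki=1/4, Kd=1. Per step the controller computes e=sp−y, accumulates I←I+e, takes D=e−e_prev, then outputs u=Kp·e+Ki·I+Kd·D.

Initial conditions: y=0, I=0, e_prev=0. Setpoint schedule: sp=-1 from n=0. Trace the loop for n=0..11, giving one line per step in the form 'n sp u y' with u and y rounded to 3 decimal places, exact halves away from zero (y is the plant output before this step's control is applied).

0 -1 -2.250 0.000
1 -1 1.031 -1.125
2 -1 -2.235 -0.159
3 -1 0.891 -1.213
4 -1 -2.204 -0.282
5 -1 0.773 -1.271
6 -1 -2.162 -0.376
7 -1 0.671 -1.307
8 -1 -2.114 -0.449
9 -1 0.581 -1.326
10 -1 -2.062 -0.505
11 -1 0.500 -1.334

(exact arithmetic carried between steps; '≈' marks a value shown rounded to 6 d.p. or computed from one; I and e_prev carry over from the previous line; the table rounds u and y to 3 d.p., halves away from zero)
n=0: y=0, sp=-1, e=sp−y=-1; I=-1, D=e−e_prev=-1; u=1·(-1)+1/4·(-1)+1·(-1)=-2.25; next y=3/5·0+1/2·(-2.25)=-1.125
n=1: y=-1.125, sp=-1, e=sp−y=0.125; I=-0.875, D=e−e_prev=1.125; u=1·0.125+1/4·(-0.875)+1·1.125=1.03125; next y=3/5·(-1.125)+1/2·1.03125=-0.159375
n=2: y=-0.159375, sp=-1, e=sp−y=-0.840625; I=-1.715625, D=e−e_prev=-0.965625; u=1·(-0.840625)+1/4·(-1.715625)+1·(-0.965625)≈-2.235156; next y=3/5·(-0.159375)+1/2·(-2.235156)≈-1.213203
n=3: y≈-1.213203, sp=-1, e=sp−y≈0.213203; I≈-1.502422, D=e−e_prev≈1.053828; u=1·0.213203+1/4·(-1.502422)+1·1.053828≈0.891426; next y=3/5·(-1.213203)+1/2·0.891426≈-0.282209
n=4: y≈-0.282209, sp=-1, e=sp−y≈-0.717791; I≈-2.220213, D=e−e_prev≈-0.930994; u=1·(-0.717791)+1/4·(-2.220213)+1·(-0.930994)≈-2.203838; next y=3/5·(-0.282209)+1/2·(-2.203838)≈-1.271245
n=5: y≈-1.271245, sp=-1, e=sp−y≈0.271245; I≈-1.948968, D=e−e_prev≈0.989036; u=1·0.271245+1/4·(-1.948968)+1·0.989036≈0.773038; next y=3/5·(-1.271245)+1/2·0.773038≈-0.376228
n=6: y≈-0.376228, sp=-1, e=sp−y≈-0.623772; I≈-2.572741, D=e−e_prev≈-0.895017; u=1·(-0.623772)+1/4·(-2.572741)+1·(-0.895017)≈-2.161974; next y=3/5·(-0.376228)+1/2·(-2.161974)≈-1.306724
n=7: y≈-1.306724, sp=-1, e=sp−y≈0.306724; I≈-2.266017, D=e−e_prev≈0.930496; u=1·0.306724+1/4·(-2.266017)+1·0.930496≈0.670716; next y=3/5·(-1.306724)+1/2·0.670716≈-0.448676
n=8: y≈-0.448676, sp=-1, e=sp−y≈-0.551324; I≈-2.817340, D=e−e_prev≈-0.858047; u=1·(-0.551324)+1/4·(-2.817340)+1·(-0.858047)≈-2.113706; next y=3/5·(-0.448676)+1/2·(-2.113706)≈-1.326059
n=9: y≈-1.326059, sp=-1, e=sp−y≈0.326059; I≈-2.491282, D=e−e_prev≈0.877382; u=1·0.326059+1/4·(-2.491282)+1·0.877382≈0.580621; next y=3/5·(-1.326059)+1/2·0.580621≈-0.505325
n=10: y≈-0.505325, sp=-1, e=sp−y≈-0.494675; I≈-2.985957, D=e−e_prev≈-0.820734; u=1·(-0.494675)+1/4·(-2.985957)+1·(-0.820734)≈-2.061898; next y=3/5·(-0.505325)+1/2·(-2.061898)≈-1.334144
n=11: y≈-1.334144, sp=-1, e=sp−y≈0.334144; I≈-2.651813, D=e−e_prev≈0.828819; u=1·0.334144+1/4·(-2.651813)+1·0.828819≈0.500010; next y=3/5·(-1.334144)+1/2·0.500010≈-0.550481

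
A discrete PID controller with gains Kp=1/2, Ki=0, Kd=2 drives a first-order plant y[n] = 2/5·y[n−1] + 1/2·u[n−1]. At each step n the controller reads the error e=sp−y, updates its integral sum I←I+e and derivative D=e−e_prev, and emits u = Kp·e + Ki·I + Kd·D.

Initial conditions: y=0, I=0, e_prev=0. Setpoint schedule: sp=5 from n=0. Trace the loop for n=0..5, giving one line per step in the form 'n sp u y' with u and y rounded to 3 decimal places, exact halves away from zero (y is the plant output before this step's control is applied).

0 5 12.500 0.000
1 5 -13.125 6.250
2 5 25.156 -4.063
3 5 -33.008 10.953
4 5 54.713 -12.123
5 5 -78.014 22.507

(exact arithmetic carried between steps; '≈' marks a value shown rounded to 6 d.p. or computed from one; I and e_prev carry over from the previous line; the table rounds u and y to 3 d.p., halves away from zero)
n=0: y=0, sp=5, e=sp−y=5; I=5, D=e−e_prev=5; u=1/2·5+0·5+2·5=12.5; next y=2/5·0+1/2·12.5=6.25
n=1: y=6.25, sp=5, e=sp−y=-1.25; I=3.75, D=e−e_prev=-6.25; u=1/2·(-1.25)+0·3.75+2·(-6.25)=-13.125; next y=2/5·6.25+1/2·(-13.125)=-4.0625
n=2: y=-4.0625, sp=5, e=sp−y=9.0625; I=12.8125, D=e−e_prev=10.3125; u=1/2·9.0625+0·12.8125+2·10.3125=25.15625; next y=2/5·(-4.0625)+1/2·25.15625=10.953125
n=3: y=10.953125, sp=5, e=sp−y=-5.953125; I=6.859375, D=e−e_prev=-15.015625; u=1/2·(-5.953125)+0·6.859375+2·(-15.015625)≈-33.007813; next y=2/5·10.953125+1/2·(-33.007813)≈-12.122656
n=4: y≈-12.122656, sp=5, e=sp−y≈17.122656; I≈23.982031, D=e−e_prev≈23.075781; u=1/2·17.122656+0·23.982031+2·23.075781≈54.712891; next y=2/5·(-12.122656)+1/2·54.712891≈22.507383
n=5: y≈22.507383, sp=5, e=sp−y≈-17.507383; I≈6.474648, D=e−e_prev≈-34.630039; u=1/2·(-17.507383)+0·6.474648+2·(-34.630039)≈-78.013770; next y=2/5·22.507383+1/2·(-78.013770)≈-30.003932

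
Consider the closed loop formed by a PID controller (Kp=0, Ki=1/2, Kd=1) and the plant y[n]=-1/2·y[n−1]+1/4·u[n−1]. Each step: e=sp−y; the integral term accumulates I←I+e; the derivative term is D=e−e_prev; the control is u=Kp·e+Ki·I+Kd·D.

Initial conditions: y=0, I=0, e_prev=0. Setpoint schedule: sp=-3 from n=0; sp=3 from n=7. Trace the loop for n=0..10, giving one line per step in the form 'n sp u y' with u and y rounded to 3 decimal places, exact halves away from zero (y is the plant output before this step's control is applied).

(exact arithmetic carried between steps; '≈' marks a value shown rounded to 6 d.p. or computed from one; I and e_prev carry over from the previous line; the table rounds u and y to 3 d.p., halves away from zero)
n=0: y=0, sp=-3, e=sp−y=-3; I=-3, D=e−e_prev=-3; u=0·(-3)+1/2·(-3)+1·(-3)=-4.5; next y=-1/2·0+1/4·(-4.5)=-1.125
n=1: y=-1.125, sp=-3, e=sp−y=-1.875; I=-4.875, D=e−e_prev=1.125; u=0·(-1.875)+1/2·(-4.875)+1·1.125=-1.3125; next y=-1/2·(-1.125)+1/4·(-1.3125)=0.234375
n=2: y=0.234375, sp=-3, e=sp−y=-3.234375; I=-8.109375, D=e−e_prev=-1.359375; u=0·(-3.234375)+1/2·(-8.109375)+1·(-1.359375)≈-5.414063; next y=-1/2·0.234375+1/4·(-5.414063)≈-1.470703
n=3: y≈-1.470703, sp=-3, e=sp−y≈-1.529297; I≈-9.638672, D=e−e_prev≈1.705078; u=0·(-1.529297)+1/2·(-9.638672)+1·1.705078≈-3.114258; next y=-1/2·(-1.470703)+1/4·(-3.114258)≈-0.043213
n=4: y≈-0.043213, sp=-3, e=sp−y≈-2.956787; I≈-12.595459, D=e−e_prev≈-1.427490; u=0·(-2.956787)+1/2·(-12.595459)+1·(-1.427490)≈-7.725220; next y=-1/2·(-0.043213)+1/4·(-7.725220)≈-1.909698
n=5: y≈-1.909698, sp=-3, e=sp−y≈-1.090302; I≈-13.685760, D=e−e_prev≈1.866486; u=0·(-1.090302)+1/2·(-13.685760)+1·1.866486≈-4.976395; next y=-1/2·(-1.909698)+1/4·(-4.976395)≈-0.289249
n=6: y≈-0.289249, sp=-3, e=sp−y≈-2.710751; I≈-16.396511, D=e−e_prev≈-1.620449; u=0·(-2.710751)+1/2·(-16.396511)+1·(-1.620449)≈-9.818705; next y=-1/2·(-0.289249)+1/4·(-9.818705)≈-2.310051
n=7: y≈-2.310051, sp=3, e=sp−y≈5.310051; I≈-11.086460, D=e−e_prev≈8.020802; u=0·5.310051+1/2·(-11.086460)+1·8.020802≈2.477572; next y=-1/2·(-2.310051)+1/4·2.477572≈1.774419
n=8: y≈1.774419, sp=3, e=sp−y≈1.225581; I≈-9.860878, D=e−e_prev≈-4.084470; u=0·1.225581+1/2·(-9.860878)+1·(-4.084470)≈-9.014909; next y=-1/2·1.774419+1/4·(-9.014909)≈-3.140937
n=9: y≈-3.140937, sp=3, e=sp−y≈6.140937; I≈-3.719942, D=e−e_prev≈4.915356; u=0·6.140937+1/2·(-3.719942)+1·4.915356≈3.055385; next y=-1/2·(-3.140937)+1/4·3.055385≈2.334315
n=10: y≈2.334315, sp=3, e=sp−y≈0.665685; I≈-3.054256, D=e−e_prev≈-5.475251; u=0·0.665685+1/2·(-3.054256)+1·(-5.475251)≈-7.002379; next y=-1/2·2.334315+1/4·(-7.002379)≈-2.917752

0 -3 -4.500 0.000
1 -3 -1.313 -1.125
2 -3 -5.414 0.234
3 -3 -3.114 -1.471
4 -3 -7.725 -0.043
5 -3 -4.976 -1.910
6 -3 -9.819 -0.289
7 3 2.478 -2.310
8 3 -9.015 1.774
9 3 3.055 -3.141
10 3 -7.002 2.334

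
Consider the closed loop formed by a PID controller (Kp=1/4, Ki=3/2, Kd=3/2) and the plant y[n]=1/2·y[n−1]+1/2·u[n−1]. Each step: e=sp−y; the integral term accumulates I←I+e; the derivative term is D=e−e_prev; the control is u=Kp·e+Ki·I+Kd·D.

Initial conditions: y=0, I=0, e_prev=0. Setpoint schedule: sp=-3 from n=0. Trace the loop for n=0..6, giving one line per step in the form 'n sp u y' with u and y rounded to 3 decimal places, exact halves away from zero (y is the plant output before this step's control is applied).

0 -3 -9.750 0.000
1 -3 6.094 -4.875
2 -3 -16.230 0.609
3 -3 13.947 -7.811
4 -3 -26.823 3.068
5 -3 28.966 -11.877
6 -3 -46.507 8.544

(exact arithmetic carried between steps; '≈' marks a value shown rounded to 6 d.p. or computed from one; I and e_prev carry over from the previous line; the table rounds u and y to 3 d.p., halves away from zero)
n=0: y=0, sp=-3, e=sp−y=-3; I=-3, D=e−e_prev=-3; u=1/4·(-3)+3/2·(-3)+3/2·(-3)=-9.75; next y=1/2·0+1/2·(-9.75)=-4.875
n=1: y=-4.875, sp=-3, e=sp−y=1.875; I=-1.125, D=e−e_prev=4.875; u=1/4·1.875+3/2·(-1.125)+3/2·4.875=6.09375; next y=1/2·(-4.875)+1/2·6.09375=0.609375
n=2: y=0.609375, sp=-3, e=sp−y=-3.609375; I=-4.734375, D=e−e_prev=-5.484375; u=1/4·(-3.609375)+3/2·(-4.734375)+3/2·(-5.484375)≈-16.230469; next y=1/2·0.609375+1/2·(-16.230469)≈-7.810547
n=3: y≈-7.810547, sp=-3, e=sp−y≈4.810547; I≈0.076172, D=e−e_prev≈8.419922; u=1/4·4.810547+3/2·0.076172+3/2·8.419922≈13.946777; next y=1/2·(-7.810547)+1/2·13.946777≈3.068115
n=4: y≈3.068115, sp=-3, e=sp−y≈-6.068115; I≈-5.991943, D=e−e_prev≈-10.878662; u=1/4·(-6.068115)+3/2·(-5.991943)+3/2·(-10.878662)≈-26.822937; next y=1/2·3.068115+1/2·(-26.822937)≈-11.877411
n=5: y≈-11.877411, sp=-3, e=sp−y≈8.877411; I≈2.885468, D=e−e_prev≈14.945526; u=1/4·8.877411+3/2·2.885468+3/2·14.945526≈28.965843; next y=1/2·(-11.877411)+1/2·28.965843≈8.544216
n=6: y≈8.544216, sp=-3, e=sp−y≈-11.544216; I≈-8.658749, D=e−e_prev≈-20.421627; u=1/4·(-11.544216)+3/2·(-8.658749)+3/2·(-20.421627)≈-46.506618; next y=1/2·8.544216+1/2·(-46.506618)≈-18.981201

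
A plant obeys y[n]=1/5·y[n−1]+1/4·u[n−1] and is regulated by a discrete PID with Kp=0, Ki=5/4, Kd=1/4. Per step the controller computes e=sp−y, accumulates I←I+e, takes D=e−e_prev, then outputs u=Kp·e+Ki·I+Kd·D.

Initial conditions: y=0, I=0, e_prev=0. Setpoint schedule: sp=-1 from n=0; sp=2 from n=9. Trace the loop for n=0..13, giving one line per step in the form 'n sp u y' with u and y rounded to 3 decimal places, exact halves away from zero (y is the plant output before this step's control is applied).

(exact arithmetic carried between steps; '≈' marks a value shown rounded to 6 d.p. or computed from one; I and e_prev carry over from the previous line; the table rounds u and y to 3 d.p., halves away from zero)
n=0: y=0, sp=-1, e=sp−y=-1; I=-1, D=e−e_prev=-1; u=0·(-1)+5/4·(-1)+1/4·(-1)=-1.5; next y=1/5·0+1/4·(-1.5)=-0.375
n=1: y=-0.375, sp=-1, e=sp−y=-0.625; I=-1.625, D=e−e_prev=0.375; u=0·(-0.625)+5/4·(-1.625)+1/4·0.375=-1.9375; next y=1/5·(-0.375)+1/4·(-1.9375)=-0.559375
n=2: y=-0.559375, sp=-1, e=sp−y=-0.440625; I=-2.065625, D=e−e_prev=0.184375; u=0·(-0.440625)+5/4·(-2.065625)+1/4·0.184375≈-2.535938; next y=1/5·(-0.559375)+1/4·(-2.535938)≈-0.745859
n=3: y≈-0.745859, sp=-1, e=sp−y≈-0.254141; I≈-2.319766, D=e−e_prev≈0.186484; u=0·(-0.254141)+5/4·(-2.319766)+1/4·0.186484≈-2.853086; next y=1/5·(-0.745859)+1/4·(-2.853086)≈-0.862443
n=4: y≈-0.862443, sp=-1, e=sp−y≈-0.137557; I≈-2.457322, D=e−e_prev≈0.116584; u=0·(-0.137557)+5/4·(-2.457322)+1/4·0.116584≈-3.042507; next y=1/5·(-0.862443)+1/4·(-3.042507)≈-0.933115
n=5: y≈-0.933115, sp=-1, e=sp−y≈-0.066885; I≈-2.524207, D=e−e_prev≈0.070672; u=0·(-0.066885)+5/4·(-2.524207)+1/4·0.070672≈-3.137591; next y=1/5·(-0.933115)+1/4·(-3.137591)≈-0.971021
n=6: y≈-0.971021, sp=-1, e=sp−y≈-0.028979; I≈-2.553186, D=e−e_prev≈0.037905; u=0·(-0.028979)+5/4·(-2.553186)+1/4·0.037905≈-3.182006; next y=1/5·(-0.971021)+1/4·(-3.182006)≈-0.989706
n=7: y≈-0.989706, sp=-1, e=sp−y≈-0.010294; I≈-2.563480, D=e−e_prev≈0.018685; u=0·(-0.010294)+5/4·(-2.563480)+1/4·0.018685≈-3.199679; next y=1/5·(-0.989706)+1/4·(-3.199679)≈-0.997861
n=8: y≈-0.997861, sp=-1, e=sp−y≈-0.002139; I≈-2.565619, D=e−e_prev≈0.008155; u=0·(-0.002139)+5/4·(-2.565619)+1/4·0.008155≈-3.204986; next y=1/5·(-0.997861)+1/4·(-3.204986)≈-1.000819
n=9: y≈-1.000819, sp=2, e=sp−y≈3.000819; I≈0.435199, D=e−e_prev≈3.002958; u=0·3.000819+5/4·0.435199+1/4·3.002958≈1.294738; next y=1/5·(-1.000819)+1/4·1.294738≈0.123521
n=10: y≈0.123521, sp=2, e=sp−y≈1.876479; I≈2.311678, D=e−e_prev≈-1.124339; u=0·1.876479+5/4·2.311678+1/4·(-1.124339)≈2.608513; next y=1/5·0.123521+1/4·2.608513≈0.676832
n=11: y≈0.676832, sp=2, e=sp−y≈1.323168; I≈3.634846, D=e−e_prev≈-0.553312; u=0·1.323168+5/4·3.634846+1/4·(-0.553312)≈4.405229; next y=1/5·0.676832+1/4·4.405229≈1.236674
n=12: y≈1.236674, sp=2, e=sp−y≈0.763326; I≈4.398172, D=e−e_prev≈-0.559841; u=0·0.763326+5/4·4.398172+1/4·(-0.559841)≈5.357755; next y=1/5·1.236674+1/4·5.357755≈1.586773
n=13: y≈1.586773, sp=2, e=sp−y≈0.413227; I≈4.811399, D=e−e_prev≈-0.350100; u=0·0.413227+5/4·4.811399+1/4·(-0.350100)≈5.926723; next y=1/5·1.586773+1/4·5.926723≈1.799036

0 -1 -1.500 0.000
1 -1 -1.938 -0.375
2 -1 -2.536 -0.559
3 -1 -2.853 -0.746
4 -1 -3.043 -0.862
5 -1 -3.138 -0.933
6 -1 -3.182 -0.971
7 -1 -3.200 -0.990
8 -1 -3.205 -0.998
9 2 1.295 -1.001
10 2 2.609 0.124
11 2 4.405 0.677
12 2 5.358 1.237
13 2 5.927 1.587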